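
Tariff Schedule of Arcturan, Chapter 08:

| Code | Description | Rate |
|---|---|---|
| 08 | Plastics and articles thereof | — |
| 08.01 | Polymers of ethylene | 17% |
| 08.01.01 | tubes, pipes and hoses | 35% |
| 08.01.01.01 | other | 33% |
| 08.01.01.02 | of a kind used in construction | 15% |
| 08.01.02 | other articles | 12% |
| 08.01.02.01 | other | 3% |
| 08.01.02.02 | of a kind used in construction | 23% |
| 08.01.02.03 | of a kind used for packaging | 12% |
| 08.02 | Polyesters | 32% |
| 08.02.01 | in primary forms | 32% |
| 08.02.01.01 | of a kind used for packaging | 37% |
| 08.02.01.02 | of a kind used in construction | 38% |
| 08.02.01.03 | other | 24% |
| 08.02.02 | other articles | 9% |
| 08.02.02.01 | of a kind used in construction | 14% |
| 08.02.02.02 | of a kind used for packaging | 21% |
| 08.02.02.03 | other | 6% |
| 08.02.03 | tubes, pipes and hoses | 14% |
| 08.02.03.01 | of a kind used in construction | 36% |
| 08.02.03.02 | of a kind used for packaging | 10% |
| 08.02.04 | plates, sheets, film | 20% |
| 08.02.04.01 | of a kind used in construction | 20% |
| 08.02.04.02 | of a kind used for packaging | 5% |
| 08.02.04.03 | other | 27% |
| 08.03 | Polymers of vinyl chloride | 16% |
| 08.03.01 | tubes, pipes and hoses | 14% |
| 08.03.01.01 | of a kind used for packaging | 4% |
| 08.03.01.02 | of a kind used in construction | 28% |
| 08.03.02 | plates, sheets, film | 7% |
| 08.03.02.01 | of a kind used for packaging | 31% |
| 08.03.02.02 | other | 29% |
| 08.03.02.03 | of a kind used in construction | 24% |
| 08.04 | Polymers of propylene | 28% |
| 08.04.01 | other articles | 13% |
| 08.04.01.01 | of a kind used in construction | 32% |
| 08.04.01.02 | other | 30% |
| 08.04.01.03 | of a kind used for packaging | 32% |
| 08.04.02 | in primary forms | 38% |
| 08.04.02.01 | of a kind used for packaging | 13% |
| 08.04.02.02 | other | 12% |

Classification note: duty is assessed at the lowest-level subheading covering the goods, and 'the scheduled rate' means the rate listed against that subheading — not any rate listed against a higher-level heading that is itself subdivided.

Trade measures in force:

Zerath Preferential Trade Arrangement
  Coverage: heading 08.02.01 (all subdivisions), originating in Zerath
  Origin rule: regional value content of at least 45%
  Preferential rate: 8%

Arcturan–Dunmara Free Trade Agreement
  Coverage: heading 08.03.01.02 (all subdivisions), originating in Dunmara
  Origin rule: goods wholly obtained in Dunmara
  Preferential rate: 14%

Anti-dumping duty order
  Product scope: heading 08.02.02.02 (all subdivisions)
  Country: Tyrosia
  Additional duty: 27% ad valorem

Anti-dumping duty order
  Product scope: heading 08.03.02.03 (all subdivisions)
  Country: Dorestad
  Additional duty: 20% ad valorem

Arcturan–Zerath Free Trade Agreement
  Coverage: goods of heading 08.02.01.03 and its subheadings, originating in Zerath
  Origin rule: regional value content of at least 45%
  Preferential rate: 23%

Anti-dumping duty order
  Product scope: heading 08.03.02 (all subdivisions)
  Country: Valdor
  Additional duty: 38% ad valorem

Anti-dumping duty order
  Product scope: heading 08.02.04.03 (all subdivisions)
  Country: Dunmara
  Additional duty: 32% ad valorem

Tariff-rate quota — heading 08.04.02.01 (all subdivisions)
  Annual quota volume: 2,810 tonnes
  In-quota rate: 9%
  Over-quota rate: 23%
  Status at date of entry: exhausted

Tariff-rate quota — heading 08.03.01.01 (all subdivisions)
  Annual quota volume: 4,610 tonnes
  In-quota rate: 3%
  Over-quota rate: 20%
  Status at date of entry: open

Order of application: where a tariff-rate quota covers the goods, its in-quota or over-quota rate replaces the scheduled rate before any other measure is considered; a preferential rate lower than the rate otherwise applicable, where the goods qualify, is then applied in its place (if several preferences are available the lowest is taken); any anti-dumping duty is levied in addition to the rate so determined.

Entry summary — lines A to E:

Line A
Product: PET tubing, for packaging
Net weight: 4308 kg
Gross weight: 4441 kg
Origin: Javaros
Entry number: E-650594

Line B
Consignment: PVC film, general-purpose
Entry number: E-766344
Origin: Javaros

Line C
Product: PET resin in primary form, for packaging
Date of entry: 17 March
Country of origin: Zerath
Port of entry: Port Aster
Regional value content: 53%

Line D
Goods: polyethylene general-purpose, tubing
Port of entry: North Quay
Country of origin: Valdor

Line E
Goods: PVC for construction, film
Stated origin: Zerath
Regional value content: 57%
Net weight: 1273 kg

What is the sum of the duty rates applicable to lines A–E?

104%

Line A: PET → 08.02; tubing → 08.02.03; for packaging → 08.02.03.02. Scheduled 10%. No special measure applies. → 10%.
Line B: PVC → 08.03; film → 08.03.02; general-purpose → 08.03.02.02. Scheduled 29%. No special measure applies. → 29%.
Line C: PET → 08.02; resin in primary form → 08.02.01; for packaging → 08.02.01.01. Scheduled 37%. Zerath agreement on 08.02.01: RVC ≥ 45% → 8% available; Zerath agreement on 08.02.01.03: 08.02.01.01 not covered; preferential 8%. → 8%.
Line D: polyethylene → 08.01; tubing → 08.01.01; general-purpose → 08.01.01.01. Scheduled 33%. No special measure applies. → 33%.
Line E: PVC → 08.03; film → 08.03.02; for construction → 08.03.02.03. Scheduled 24%. Zerath agreement on 08.02.01: 08.03.02.03 not covered; Zerath agreement on 08.02.01.03: 08.03.02.03 not covered. → 24%.
Sum: 10% + 29% + 8% + 33% + 24% = 104%.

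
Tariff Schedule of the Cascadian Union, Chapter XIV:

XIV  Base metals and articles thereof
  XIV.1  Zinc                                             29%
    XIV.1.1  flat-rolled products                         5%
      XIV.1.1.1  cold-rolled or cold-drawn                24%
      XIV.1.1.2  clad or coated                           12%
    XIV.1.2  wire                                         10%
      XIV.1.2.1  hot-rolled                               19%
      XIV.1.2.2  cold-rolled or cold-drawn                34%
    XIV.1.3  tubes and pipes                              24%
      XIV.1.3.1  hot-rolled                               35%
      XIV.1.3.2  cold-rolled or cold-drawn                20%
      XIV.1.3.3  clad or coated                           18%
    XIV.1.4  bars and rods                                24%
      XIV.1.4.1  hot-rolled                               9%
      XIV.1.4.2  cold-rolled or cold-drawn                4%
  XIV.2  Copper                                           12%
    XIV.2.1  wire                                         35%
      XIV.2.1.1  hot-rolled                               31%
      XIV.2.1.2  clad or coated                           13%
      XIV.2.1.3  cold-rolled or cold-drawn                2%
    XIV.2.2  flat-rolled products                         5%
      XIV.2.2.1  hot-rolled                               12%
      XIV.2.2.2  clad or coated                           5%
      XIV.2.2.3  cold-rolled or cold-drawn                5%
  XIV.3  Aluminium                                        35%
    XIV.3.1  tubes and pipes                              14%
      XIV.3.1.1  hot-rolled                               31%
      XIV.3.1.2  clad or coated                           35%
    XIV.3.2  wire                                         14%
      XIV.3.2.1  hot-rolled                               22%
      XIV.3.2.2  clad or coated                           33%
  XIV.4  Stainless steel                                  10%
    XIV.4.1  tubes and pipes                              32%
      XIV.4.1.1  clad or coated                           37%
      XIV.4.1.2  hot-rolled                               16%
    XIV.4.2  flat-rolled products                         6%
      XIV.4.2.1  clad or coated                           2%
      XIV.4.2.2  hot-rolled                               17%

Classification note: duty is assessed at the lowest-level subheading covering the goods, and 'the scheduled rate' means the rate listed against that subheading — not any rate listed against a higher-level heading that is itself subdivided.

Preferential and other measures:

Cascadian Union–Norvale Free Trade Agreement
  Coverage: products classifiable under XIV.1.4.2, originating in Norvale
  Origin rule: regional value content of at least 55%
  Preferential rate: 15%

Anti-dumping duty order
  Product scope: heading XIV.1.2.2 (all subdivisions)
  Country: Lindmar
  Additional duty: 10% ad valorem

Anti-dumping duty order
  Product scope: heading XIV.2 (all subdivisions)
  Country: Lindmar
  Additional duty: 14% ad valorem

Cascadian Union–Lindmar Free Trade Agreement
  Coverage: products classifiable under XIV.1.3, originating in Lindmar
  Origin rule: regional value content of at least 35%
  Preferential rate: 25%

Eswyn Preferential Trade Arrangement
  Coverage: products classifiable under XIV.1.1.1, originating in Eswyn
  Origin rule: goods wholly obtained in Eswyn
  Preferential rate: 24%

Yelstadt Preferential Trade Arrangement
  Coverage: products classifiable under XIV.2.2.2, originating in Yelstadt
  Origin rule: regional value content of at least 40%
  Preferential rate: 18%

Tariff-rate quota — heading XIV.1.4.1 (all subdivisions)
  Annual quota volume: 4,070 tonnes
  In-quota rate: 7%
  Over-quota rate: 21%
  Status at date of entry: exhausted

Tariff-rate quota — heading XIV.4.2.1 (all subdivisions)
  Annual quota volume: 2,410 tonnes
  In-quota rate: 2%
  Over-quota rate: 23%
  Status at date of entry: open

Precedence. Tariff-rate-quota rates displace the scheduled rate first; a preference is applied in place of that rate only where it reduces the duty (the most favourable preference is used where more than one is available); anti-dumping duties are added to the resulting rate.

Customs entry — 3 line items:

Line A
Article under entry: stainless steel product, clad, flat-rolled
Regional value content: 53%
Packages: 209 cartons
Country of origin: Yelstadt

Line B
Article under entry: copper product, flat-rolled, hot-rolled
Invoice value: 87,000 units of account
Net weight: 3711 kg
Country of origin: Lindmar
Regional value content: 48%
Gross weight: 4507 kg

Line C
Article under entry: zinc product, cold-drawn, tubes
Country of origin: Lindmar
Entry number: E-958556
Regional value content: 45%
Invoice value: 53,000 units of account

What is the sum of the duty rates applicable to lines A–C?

Line A: stainless steel → XIV.4; flat-rolled → XIV.4.2; clad → XIV.4.2.1. Scheduled 2%. quota on XIV.4.2.1 open → in-quota 2%; Yelstadt agreement on XIV.2.2.2: XIV.4.2.1 not covered. → 2%.
Line B: copper → XIV.2; flat-rolled → XIV.2.2; hot-rolled → XIV.2.2.1. Scheduled 12%. Lindmar agreement on XIV.1.3: XIV.2.2.1 not covered; anti-dumping (Lindmar, XIV.2): +14%; total 12% + 14% = 26%. → 26%.
Line C: zinc → XIV.1; tubes → XIV.1.3; cold-drawn → XIV.1.3.2. Scheduled 20%. Lindmar agreement on XIV.1.3: RVC ≥ 35% → 25% available; preference 25% not lower than 20% → no reduction. → 20%.
Sum: 2% + 26% + 20% = 48%.

48%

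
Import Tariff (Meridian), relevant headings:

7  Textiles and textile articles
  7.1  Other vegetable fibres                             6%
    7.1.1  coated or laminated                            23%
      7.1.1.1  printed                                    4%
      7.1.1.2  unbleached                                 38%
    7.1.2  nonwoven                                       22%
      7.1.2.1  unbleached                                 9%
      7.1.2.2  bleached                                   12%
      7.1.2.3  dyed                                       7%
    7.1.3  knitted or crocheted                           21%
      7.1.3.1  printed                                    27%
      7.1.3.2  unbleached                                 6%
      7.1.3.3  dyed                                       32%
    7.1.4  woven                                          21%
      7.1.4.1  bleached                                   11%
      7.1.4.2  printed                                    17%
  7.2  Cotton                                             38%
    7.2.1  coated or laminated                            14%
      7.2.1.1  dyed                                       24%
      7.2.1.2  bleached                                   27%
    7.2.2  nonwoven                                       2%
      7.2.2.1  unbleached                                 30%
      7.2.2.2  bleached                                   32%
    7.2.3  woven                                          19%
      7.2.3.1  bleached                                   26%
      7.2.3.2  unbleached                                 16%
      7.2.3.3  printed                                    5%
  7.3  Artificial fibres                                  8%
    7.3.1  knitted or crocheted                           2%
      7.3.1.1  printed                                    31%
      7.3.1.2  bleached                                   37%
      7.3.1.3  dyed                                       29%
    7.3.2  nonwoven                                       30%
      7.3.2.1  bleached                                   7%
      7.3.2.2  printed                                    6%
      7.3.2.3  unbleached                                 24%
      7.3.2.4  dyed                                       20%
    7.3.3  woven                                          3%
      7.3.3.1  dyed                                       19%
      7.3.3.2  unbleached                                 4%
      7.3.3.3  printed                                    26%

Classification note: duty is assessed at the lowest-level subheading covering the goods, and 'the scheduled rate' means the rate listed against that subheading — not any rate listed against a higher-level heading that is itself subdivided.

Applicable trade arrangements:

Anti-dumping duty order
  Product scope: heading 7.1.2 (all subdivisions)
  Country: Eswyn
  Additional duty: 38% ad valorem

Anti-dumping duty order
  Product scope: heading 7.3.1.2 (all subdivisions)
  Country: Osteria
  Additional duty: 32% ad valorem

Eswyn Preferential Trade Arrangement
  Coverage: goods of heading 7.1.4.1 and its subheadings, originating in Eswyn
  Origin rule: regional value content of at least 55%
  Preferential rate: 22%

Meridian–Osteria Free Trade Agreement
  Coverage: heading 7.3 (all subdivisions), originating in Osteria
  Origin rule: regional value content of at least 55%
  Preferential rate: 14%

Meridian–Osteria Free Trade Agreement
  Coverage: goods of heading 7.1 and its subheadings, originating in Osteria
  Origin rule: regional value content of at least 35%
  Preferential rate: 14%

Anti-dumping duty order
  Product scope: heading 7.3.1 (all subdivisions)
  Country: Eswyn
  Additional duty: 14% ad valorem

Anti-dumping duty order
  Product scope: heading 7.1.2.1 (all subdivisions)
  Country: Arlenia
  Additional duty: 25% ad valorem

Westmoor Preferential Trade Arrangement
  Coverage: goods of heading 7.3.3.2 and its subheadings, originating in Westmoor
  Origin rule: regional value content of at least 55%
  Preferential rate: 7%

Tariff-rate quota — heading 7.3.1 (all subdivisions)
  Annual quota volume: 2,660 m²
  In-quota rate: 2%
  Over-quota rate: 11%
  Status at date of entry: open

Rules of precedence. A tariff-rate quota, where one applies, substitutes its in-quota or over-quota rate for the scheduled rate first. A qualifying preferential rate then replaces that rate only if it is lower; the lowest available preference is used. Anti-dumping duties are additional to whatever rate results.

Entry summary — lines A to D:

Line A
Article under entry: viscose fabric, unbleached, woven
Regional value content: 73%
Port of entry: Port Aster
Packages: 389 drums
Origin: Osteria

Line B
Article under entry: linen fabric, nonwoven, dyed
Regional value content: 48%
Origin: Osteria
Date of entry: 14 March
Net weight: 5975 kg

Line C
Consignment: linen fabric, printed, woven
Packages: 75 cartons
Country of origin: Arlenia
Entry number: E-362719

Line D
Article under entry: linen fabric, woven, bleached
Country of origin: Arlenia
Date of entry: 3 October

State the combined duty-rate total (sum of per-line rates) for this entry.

39%

Line A: viscose → 7.3; woven → 7.3.3; unbleached → 7.3.3.2. Scheduled 4%. Osteria agreement on 7.3: RVC ≥ 55% → 14% available; Osteria agreement on 7.1: 7.3.3.2 not covered; preference 14% not lower than 4% → no reduction. → 4%.
Line B: linen → 7.1; nonwoven → 7.1.2; dyed → 7.1.2.3. Scheduled 7%. Osteria agreement on 7.3: 7.1.2.3 not covered; Osteria agreement on 7.1: RVC ≥ 35% → 14% available; preference 14% not lower than 7% → no reduction. → 7%.
Line C: linen → 7.1; woven → 7.1.4; printed → 7.1.4.2. Scheduled 17%. No special measure applies. → 17%.
Line D: linen → 7.1; woven → 7.1.4; bleached → 7.1.4.1. Scheduled 11%. No special measure applies. → 11%.
Sum: 4% + 7% + 17% + 11% = 39%.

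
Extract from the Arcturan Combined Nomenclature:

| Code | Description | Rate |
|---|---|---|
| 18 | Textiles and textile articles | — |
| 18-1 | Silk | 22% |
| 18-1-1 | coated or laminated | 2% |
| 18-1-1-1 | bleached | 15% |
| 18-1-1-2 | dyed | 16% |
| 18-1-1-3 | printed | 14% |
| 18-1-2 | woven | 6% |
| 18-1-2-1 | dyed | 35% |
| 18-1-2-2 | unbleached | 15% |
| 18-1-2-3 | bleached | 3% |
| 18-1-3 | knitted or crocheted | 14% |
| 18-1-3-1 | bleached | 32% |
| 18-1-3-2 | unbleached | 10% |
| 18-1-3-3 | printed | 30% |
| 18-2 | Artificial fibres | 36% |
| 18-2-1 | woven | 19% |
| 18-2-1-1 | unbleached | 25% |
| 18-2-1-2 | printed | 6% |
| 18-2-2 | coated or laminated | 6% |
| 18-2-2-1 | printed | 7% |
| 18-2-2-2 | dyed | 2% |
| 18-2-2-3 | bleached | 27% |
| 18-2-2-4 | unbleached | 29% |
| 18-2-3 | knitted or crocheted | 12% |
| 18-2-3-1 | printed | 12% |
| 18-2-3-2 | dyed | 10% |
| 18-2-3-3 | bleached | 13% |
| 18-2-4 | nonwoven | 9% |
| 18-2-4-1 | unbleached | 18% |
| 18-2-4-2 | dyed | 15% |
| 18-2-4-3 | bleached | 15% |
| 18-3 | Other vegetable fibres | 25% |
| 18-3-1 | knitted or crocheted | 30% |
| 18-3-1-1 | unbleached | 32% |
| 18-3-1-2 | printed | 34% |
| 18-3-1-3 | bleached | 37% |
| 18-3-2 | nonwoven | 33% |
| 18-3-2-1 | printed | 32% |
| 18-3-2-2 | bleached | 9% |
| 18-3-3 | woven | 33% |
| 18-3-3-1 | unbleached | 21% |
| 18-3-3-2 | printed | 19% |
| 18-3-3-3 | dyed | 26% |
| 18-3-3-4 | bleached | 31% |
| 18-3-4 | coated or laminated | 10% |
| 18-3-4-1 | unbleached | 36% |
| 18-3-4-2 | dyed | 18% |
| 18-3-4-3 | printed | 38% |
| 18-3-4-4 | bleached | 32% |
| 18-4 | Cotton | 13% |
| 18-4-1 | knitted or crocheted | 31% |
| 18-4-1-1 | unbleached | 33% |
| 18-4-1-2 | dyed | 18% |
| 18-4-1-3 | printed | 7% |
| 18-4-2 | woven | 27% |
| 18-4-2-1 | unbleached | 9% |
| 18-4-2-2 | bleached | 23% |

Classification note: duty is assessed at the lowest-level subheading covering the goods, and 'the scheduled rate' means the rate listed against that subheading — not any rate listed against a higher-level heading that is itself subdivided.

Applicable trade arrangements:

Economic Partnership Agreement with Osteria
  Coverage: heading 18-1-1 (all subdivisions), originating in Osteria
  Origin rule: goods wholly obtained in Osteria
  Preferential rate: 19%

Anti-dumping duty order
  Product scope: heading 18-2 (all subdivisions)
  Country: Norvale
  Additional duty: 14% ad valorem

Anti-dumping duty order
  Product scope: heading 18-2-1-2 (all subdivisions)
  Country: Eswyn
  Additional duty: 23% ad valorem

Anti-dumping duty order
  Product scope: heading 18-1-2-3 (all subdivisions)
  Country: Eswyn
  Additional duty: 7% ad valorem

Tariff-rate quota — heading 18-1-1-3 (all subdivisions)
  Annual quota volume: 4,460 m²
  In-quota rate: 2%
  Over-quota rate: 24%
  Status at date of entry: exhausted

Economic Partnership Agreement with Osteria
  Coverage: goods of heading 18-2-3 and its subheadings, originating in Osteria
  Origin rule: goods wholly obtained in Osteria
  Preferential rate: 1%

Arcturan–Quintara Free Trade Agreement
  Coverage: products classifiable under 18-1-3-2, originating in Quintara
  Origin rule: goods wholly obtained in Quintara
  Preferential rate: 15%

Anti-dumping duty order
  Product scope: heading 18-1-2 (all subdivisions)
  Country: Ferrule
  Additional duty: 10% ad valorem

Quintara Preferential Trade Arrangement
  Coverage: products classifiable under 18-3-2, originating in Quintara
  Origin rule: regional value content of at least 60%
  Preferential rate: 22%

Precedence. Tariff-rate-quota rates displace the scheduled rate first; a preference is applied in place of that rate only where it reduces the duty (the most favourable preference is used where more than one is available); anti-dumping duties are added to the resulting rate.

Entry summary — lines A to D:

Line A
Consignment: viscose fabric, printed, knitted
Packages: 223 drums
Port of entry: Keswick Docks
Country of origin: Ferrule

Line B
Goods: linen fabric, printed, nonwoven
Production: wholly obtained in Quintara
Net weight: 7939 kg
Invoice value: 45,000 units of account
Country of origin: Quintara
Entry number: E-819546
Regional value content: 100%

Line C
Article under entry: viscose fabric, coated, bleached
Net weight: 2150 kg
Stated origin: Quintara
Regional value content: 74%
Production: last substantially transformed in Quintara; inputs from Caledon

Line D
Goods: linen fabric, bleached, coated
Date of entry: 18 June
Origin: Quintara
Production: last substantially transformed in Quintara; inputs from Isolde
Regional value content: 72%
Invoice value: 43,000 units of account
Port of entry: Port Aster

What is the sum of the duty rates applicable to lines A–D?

Line A: viscose → 18-2; knitted → 18-2-3; printed → 18-2-3-1. Scheduled 12%. No special measure applies. → 12%.
Line B: linen → 18-3; nonwoven → 18-3-2; printed → 18-3-2-1. Scheduled 32%. Quintara agreement on 18-1-3-2: 18-3-2-1 not covered; Quintara agreement on 18-3-2: RVC ≥ 60% → 22% available; preferential 22%. → 22%.
Line C: viscose → 18-2; coated → 18-2-2; bleached → 18-2-2-3. Scheduled 27%. Quintara agreement on 18-1-3-2: 18-2-2-3 not covered; Quintara agreement on 18-3-2: 18-2-2-3 not covered. → 27%.
Line D: linen → 18-3; coated → 18-3-4; bleached → 18-3-4-4. Scheduled 32%. Quintara agreement on 18-1-3-2: 18-3-4-4 not covered; Quintara agreement on 18-3-2: 18-3-4-4 not covered. → 32%.
Sum: 12% + 22% + 27% + 32% = 93%.

93%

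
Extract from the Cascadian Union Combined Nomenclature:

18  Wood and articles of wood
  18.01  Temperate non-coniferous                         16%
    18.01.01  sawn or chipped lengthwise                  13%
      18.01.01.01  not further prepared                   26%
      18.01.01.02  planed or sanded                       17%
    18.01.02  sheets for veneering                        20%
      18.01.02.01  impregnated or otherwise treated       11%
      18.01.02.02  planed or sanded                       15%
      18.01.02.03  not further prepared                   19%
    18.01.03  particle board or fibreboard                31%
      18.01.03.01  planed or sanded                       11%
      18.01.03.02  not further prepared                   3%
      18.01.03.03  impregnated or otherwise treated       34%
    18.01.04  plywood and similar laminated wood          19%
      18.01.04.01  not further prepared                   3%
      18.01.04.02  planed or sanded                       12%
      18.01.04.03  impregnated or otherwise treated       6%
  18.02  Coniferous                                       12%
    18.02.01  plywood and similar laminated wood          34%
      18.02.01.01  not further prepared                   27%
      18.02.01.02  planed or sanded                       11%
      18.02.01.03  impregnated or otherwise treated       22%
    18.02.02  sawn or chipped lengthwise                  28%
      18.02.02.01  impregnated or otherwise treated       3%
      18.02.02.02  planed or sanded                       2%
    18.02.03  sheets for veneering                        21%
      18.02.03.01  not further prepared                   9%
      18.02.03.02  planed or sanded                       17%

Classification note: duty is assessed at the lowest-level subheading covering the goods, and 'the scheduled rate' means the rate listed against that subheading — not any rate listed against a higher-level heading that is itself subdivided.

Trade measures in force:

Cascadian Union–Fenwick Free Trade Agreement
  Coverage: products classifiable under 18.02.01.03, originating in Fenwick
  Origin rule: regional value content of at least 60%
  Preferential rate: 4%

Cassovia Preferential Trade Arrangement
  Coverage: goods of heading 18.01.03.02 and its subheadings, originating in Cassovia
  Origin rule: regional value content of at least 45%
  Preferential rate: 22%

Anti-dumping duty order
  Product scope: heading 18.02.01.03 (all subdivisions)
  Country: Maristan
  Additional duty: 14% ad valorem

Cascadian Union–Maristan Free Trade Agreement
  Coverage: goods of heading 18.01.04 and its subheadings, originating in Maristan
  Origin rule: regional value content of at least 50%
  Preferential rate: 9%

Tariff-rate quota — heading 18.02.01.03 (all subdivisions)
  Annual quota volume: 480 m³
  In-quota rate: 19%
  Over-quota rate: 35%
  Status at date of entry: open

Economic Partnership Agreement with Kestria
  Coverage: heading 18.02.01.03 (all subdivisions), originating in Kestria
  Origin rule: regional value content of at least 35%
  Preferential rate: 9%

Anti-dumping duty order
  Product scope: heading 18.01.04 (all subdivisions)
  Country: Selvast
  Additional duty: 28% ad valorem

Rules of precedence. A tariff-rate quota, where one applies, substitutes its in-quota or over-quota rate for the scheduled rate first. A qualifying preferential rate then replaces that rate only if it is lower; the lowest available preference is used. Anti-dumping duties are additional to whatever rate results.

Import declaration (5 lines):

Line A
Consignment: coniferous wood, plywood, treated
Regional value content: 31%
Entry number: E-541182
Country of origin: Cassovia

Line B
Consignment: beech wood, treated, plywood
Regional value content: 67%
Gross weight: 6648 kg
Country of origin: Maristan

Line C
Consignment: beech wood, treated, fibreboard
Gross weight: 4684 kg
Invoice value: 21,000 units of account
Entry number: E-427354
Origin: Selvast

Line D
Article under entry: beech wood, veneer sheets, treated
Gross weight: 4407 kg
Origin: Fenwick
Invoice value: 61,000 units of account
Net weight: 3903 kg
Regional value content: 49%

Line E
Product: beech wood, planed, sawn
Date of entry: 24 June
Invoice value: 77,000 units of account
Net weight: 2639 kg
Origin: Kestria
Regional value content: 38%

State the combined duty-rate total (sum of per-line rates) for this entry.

Line A: coniferous → 18.02; plywood → 18.02.01; treated → 18.02.01.03. Scheduled 22%. quota on 18.02.01.03 open → in-quota 19%; Cassovia agreement on 18.01.03.02: 18.02.01.03 not covered. → 19%.
Line B: beech → 18.01; plywood → 18.01.04; treated → 18.01.04.03. Scheduled 6%. Maristan agreement on 18.01.04: RVC ≥ 50% → 9% available; preference 9% not lower than 6% → no reduction. → 6%.
Line C: beech → 18.01; fibreboard → 18.01.03; treated → 18.01.03.03. Scheduled 34%. No special measure applies. → 34%.
Line D: beech → 18.01; veneer sheets → 18.01.02; treated → 18.01.02.01. Scheduled 11%. Fenwick agreement on 18.02.01.03: 18.01.02.01 not covered. → 11%.
Line E: beech → 18.01; sawn → 18.01.01; planed → 18.01.01.02. Scheduled 17%. Kestria agreement on 18.02.01.03: 18.01.01.02 not covered. → 17%.
Sum: 19% + 6% + 34% + 11% + 17% = 87%.

87%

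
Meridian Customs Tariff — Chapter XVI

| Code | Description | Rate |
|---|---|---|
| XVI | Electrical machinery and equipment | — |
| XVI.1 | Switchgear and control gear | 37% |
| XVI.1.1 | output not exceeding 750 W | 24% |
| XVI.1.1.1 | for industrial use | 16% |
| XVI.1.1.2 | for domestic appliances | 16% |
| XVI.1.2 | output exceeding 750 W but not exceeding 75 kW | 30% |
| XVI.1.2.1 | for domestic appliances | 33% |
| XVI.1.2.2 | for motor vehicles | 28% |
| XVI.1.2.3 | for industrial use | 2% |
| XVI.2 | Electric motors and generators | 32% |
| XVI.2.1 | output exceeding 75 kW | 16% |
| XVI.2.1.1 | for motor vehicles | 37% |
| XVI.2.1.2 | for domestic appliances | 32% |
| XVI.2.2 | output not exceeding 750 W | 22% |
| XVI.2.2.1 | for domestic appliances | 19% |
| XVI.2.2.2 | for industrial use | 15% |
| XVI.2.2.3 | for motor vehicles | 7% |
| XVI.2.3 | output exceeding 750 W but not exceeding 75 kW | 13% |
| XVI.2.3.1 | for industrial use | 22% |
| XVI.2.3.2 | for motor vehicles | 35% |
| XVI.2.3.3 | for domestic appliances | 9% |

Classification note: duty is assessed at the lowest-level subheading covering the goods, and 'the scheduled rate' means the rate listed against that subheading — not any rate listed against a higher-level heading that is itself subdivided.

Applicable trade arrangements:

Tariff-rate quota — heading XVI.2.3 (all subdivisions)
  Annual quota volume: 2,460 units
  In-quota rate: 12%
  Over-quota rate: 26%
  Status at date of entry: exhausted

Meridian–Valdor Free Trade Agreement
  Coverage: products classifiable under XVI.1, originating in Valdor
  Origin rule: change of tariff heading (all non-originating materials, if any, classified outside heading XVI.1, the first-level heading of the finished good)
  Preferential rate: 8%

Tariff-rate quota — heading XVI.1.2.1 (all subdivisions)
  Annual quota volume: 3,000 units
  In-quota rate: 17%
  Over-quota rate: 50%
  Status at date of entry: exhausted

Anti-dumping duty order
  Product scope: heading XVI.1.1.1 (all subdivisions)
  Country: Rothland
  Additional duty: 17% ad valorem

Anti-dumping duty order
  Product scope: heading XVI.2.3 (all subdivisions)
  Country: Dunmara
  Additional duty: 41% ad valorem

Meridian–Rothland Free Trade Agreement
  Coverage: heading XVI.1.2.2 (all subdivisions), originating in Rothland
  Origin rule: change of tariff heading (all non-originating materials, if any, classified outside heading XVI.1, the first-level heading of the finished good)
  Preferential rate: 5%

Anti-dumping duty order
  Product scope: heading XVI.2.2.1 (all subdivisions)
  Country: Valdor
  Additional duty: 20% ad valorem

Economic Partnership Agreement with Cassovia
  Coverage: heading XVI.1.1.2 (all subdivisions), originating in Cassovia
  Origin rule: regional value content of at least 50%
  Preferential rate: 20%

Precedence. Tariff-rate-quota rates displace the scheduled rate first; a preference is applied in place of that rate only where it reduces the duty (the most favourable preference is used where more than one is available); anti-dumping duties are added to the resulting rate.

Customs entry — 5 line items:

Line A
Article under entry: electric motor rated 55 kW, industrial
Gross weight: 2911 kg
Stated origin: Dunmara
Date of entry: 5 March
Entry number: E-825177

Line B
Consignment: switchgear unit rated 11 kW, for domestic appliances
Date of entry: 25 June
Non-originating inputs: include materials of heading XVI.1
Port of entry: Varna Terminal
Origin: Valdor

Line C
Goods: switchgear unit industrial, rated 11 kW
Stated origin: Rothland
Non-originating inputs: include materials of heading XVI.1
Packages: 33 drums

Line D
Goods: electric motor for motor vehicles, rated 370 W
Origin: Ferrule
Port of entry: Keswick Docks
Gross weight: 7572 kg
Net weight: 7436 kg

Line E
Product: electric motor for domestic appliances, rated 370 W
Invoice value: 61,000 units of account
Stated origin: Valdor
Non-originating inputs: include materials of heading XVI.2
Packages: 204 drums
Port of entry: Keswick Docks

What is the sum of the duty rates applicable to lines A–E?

165%

Line A: electric motor → XVI.2; rated 55 kW → XVI.2.3; industrial → XVI.2.3.1. Scheduled 22%. quota on XVI.2.3 exhausted → over-quota 26%; anti-dumping (Dunmara, XVI.2.3): +41%; total 26% + 41% = 67%. → 67%.
Line B: switchgear unit → XVI.1; rated 11 kW → XVI.1.2; for domestic appliances → XVI.1.2.1. Scheduled 33%. quota on XVI.1.2.1 exhausted → over-quota 50%; Valdor agreement on XVI.1: CTH not met. → 50%.
Line C: switchgear unit → XVI.1; rated 11 kW → XVI.1.2; industrial → XVI.1.2.3. Scheduled 2%. Rothland agreement on XVI.1.2.2: XVI.1.2.3 not covered. → 2%.
Line D: electric motor → XVI.2; rated 370 W → XVI.2.2; for motor vehicles → XVI.2.2.3. Scheduled 7%. No special measure applies. → 7%.
Line E: electric motor → XVI.2; rated 370 W → XVI.2.2; for domestic appliances → XVI.2.2.1. Scheduled 19%. Valdor agreement on XVI.1: XVI.2.2.1 not covered; anti-dumping (Valdor, XVI.2.2.1): +20%; total 19% + 20% = 39%. → 39%.
Sum: 67% + 50% + 2% + 7% + 39% = 165%.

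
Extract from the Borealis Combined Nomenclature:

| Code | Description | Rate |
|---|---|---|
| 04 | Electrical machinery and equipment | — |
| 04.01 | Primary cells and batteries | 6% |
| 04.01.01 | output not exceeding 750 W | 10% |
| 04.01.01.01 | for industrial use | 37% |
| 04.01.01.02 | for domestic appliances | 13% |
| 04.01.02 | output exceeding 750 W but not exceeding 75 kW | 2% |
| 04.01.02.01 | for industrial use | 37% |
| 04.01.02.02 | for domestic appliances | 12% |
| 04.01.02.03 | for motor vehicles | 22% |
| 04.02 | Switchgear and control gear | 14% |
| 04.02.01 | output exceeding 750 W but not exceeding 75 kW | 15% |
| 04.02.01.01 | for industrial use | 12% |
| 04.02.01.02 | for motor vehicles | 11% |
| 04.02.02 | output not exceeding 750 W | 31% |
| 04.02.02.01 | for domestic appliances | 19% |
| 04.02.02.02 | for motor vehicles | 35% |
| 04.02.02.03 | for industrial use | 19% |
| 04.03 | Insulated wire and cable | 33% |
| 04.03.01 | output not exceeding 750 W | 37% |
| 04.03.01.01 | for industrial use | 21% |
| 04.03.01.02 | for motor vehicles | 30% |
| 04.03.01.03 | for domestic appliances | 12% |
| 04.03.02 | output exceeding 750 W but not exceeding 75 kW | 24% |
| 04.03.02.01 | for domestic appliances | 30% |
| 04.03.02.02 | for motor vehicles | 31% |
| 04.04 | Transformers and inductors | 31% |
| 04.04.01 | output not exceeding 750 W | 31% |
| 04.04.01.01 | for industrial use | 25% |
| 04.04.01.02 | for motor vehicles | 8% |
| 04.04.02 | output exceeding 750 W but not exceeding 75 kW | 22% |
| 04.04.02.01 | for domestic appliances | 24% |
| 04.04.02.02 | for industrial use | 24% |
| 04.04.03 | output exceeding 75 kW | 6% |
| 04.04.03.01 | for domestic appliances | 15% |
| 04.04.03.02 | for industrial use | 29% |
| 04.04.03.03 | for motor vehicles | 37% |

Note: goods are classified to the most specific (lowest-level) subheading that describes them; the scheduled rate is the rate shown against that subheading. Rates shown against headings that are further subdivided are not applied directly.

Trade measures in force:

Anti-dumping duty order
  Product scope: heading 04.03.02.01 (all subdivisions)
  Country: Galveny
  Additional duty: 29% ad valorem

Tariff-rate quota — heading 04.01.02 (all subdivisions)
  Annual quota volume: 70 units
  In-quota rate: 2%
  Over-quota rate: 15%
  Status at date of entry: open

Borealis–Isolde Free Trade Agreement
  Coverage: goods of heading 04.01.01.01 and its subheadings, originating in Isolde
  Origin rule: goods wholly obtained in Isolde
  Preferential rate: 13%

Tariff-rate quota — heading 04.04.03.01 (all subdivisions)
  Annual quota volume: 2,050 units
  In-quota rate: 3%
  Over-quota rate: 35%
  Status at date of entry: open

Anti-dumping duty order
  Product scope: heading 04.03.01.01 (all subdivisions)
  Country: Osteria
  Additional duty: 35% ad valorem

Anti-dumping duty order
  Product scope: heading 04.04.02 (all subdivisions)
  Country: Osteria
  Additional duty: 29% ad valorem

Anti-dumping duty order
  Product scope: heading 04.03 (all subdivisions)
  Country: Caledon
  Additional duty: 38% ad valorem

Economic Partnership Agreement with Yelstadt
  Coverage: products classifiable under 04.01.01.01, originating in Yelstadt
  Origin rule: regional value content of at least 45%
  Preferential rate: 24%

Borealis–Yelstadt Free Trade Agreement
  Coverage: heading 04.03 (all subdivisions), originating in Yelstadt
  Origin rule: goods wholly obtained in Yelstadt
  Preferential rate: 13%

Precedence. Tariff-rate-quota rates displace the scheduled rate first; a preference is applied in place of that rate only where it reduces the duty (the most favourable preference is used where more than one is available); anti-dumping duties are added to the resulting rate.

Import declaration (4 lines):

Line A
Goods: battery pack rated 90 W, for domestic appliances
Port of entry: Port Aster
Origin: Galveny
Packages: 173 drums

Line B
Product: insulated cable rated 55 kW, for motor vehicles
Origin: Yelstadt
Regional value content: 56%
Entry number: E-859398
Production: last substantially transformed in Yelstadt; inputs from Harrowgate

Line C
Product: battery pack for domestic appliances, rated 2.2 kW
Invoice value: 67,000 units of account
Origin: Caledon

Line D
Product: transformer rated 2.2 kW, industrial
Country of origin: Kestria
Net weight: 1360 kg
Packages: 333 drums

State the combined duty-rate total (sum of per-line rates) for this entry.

Line A: battery pack → 04.01; rated 90 W → 04.01.01; for domestic appliances → 04.01.01.02. Scheduled 13%. No special measure applies. → 13%.
Line B: insulated cable → 04.03; rated 55 kW → 04.03.02; for motor vehicles → 04.03.02.02. Scheduled 31%. Yelstadt agreement on 04.01.01.01: 04.03.02.02 not covered; Yelstadt agreement on 04.03: not wholly obtained. → 31%.
Line C: battery pack → 04.01; rated 2.2 kW → 04.01.02; for domestic appliances → 04.01.02.02. Scheduled 12%. quota on 04.01.02 open → in-quota 2%. → 2%.
Line D: transformer → 04.04; rated 2.2 kW → 04.04.02; industrial → 04.04.02.02. Scheduled 24%. No special measure applies. → 24%.
Sum: 13% + 31% + 2% + 24% = 70%.

70%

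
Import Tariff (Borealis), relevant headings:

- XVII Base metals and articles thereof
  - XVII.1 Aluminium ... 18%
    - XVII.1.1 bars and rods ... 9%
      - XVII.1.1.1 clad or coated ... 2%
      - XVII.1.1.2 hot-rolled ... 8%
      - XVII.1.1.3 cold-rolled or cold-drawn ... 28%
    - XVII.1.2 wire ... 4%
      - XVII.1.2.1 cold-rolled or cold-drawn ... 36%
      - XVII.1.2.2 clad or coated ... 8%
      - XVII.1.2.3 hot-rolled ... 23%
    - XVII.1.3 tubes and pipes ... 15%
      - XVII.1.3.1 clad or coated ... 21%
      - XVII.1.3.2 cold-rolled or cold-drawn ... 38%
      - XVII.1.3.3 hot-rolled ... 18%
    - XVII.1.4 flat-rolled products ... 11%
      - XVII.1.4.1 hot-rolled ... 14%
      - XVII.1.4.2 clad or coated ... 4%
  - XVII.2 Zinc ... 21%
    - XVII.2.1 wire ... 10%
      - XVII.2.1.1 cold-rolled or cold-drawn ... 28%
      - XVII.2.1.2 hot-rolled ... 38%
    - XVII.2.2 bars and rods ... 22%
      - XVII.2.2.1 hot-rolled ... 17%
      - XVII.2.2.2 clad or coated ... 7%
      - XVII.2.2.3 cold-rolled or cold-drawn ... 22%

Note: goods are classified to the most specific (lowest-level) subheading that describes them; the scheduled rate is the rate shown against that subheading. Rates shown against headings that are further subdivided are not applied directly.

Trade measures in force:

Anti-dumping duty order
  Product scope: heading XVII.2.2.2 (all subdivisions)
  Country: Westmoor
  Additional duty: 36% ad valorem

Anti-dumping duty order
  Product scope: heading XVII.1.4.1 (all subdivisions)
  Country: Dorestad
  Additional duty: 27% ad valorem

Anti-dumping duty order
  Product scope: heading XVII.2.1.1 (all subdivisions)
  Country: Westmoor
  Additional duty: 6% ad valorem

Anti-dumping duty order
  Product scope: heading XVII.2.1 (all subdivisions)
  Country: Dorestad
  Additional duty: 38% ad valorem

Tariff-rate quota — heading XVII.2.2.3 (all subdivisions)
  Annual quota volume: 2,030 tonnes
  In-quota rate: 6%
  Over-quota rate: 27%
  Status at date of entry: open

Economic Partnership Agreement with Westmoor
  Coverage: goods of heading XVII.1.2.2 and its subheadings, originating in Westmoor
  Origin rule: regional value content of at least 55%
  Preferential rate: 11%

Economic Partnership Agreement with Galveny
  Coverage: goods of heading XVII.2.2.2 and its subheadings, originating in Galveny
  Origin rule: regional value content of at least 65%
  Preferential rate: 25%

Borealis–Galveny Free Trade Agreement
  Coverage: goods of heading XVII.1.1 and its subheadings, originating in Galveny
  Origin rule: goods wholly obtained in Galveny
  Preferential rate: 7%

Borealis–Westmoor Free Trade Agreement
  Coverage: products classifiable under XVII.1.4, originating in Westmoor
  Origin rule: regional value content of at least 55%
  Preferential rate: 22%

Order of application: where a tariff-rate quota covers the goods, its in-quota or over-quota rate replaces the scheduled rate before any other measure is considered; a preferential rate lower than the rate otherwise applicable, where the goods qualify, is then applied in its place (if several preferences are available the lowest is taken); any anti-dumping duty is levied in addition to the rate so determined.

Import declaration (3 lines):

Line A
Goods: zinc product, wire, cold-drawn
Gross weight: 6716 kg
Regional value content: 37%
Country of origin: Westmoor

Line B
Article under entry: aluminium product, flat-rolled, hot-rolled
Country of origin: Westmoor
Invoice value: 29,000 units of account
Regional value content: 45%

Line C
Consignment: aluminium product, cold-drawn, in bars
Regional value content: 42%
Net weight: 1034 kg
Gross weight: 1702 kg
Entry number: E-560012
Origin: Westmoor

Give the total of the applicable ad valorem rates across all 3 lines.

76%

Line A: zinc → XVII.2; wire → XVII.2.1; cold-drawn → XVII.2.1.1. Scheduled 28%. Westmoor agreement on XVII.1.2.2: XVII.2.1.1 not covered; Westmoor agreement on XVII.1.4: XVII.2.1.1 not covered; anti-dumping (Westmoor, XVII.2.1.1): +6%; total 28% + 6% = 34%. → 34%.
Line B: aluminium → XVII.1; flat-rolled → XVII.1.4; hot-rolled → XVII.1.4.1. Scheduled 14%. Westmoor agreement on XVII.1.2.2: XVII.1.4.1 not covered; Westmoor agreement on XVII.1.4: RVC < 55%. → 14%.
Line C: aluminium → XVII.1; in bars → XVII.1.1; cold-drawn → XVII.1.1.3. Scheduled 28%. Westmoor agreement on XVII.1.2.2: XVII.1.1.3 not covered; Westmoor agreement on XVII.1.4: XVII.1.1.3 not covered. → 28%.
Sum: 34% + 14% + 28% = 76%.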